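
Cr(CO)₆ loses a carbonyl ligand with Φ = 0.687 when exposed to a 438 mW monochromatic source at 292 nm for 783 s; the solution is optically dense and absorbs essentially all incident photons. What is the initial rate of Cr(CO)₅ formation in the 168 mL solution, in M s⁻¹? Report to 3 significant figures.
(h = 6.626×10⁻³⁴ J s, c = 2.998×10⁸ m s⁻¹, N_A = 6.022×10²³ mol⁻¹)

Photon energy at 292 nm: hc/λ = (6.626×10⁻³⁴)(2.998×10⁸)/(292×10⁻⁹) = 6.803×10⁻¹⁹ J.
Energy delivered: (438 mW)(783 s) = 343.0 J.
Photons incident: 343.0 / 6.803×10⁻¹⁹ = 5.042×10²⁰, i.e. 5.042×10²⁰/6.022×10²³ = 8.373×10⁻⁴ mol.
Product formed: 0.687 × 8.373×10⁻⁴ = 5.752×10⁻⁴ mol.
Rate: 5.752×10⁻⁴ mol / (783 s × 0.168 L) = 4.37×10⁻⁶ M s⁻¹.

4.37×10⁻⁶ M s⁻¹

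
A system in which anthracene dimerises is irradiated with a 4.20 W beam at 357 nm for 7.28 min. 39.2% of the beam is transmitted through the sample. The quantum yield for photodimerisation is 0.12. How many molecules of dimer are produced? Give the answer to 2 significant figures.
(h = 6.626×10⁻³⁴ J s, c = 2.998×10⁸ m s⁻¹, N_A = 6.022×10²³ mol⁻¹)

2.4×10²⁰ molecules

Photon energy at 357 nm: hc/λ = (6.626×10⁻³⁴)(2.998×10⁸)/(357×10⁻⁹) = 5.564×10⁻¹⁹ J.
Energy delivered: (4.20 W)(436.8 s) = 1835 J.
Photons incident: 1835 / 5.564×10⁻¹⁹ = 3.298×10²¹, i.e. 3.298×10²¹/6.022×10²³ = 0.005477 mol.
Fraction absorbed: 1 − 39.2/100 = 0.6080.
Photons absorbed: 0.6080 × 0.005477 = 0.003330 mol.
Product: Φ × n_abs = 0.12 × 0.003330 = 3.996×10⁻⁴ mol.
As a count: 3.996×10⁻⁴ × 6.022×10²³ = 2.4×10²⁰.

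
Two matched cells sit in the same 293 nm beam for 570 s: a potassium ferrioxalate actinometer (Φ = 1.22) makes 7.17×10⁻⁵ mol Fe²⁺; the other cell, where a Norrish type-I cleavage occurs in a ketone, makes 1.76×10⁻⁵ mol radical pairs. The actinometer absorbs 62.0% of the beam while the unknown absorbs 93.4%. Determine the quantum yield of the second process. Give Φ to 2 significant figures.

Φ = 0.20

Photons absorbed by the actinometer: 7.17×10⁻⁵ / 1.22 = 5.877×10⁻⁵ mol.
Incident flux: 5.877×10⁻⁵ / 0.620 = 9.479×10⁻⁵ einstein.
Absorbed by unknown: 0.934 × 9.479×10⁻⁵ = 8.853×10⁻⁵ mol.
Φ(unknown) = 1.76×10⁻⁵ / 8.853×10⁻⁵ = 0.20.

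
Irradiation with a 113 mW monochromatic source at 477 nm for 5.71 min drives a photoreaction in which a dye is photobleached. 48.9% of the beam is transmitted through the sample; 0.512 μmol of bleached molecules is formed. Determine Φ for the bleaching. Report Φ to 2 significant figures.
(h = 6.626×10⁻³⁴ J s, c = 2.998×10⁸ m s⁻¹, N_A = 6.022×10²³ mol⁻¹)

Product: 0.512 μmol = 5.12×10⁻⁷ mol.
Photon energy at 477 nm: hc/λ = (6.626×10⁻³⁴)(2.998×10⁸)/(477×10⁻⁹) = 4.165×10⁻¹⁹ J.
Energy delivered: (113 mW)(342.6 s) = 38.71 J.
Photons incident: 38.71 / 4.165×10⁻¹⁹ = 9.294×10¹⁹, i.e. 9.294×10¹⁹/6.022×10²³ = 1.543×10⁻⁴ mol.
Fraction absorbed: 1 − 48.9/100 = 0.5110.
Photons absorbed: 0.5110 × 1.543×10⁻⁴ = 7.885×10⁻⁵ mol.
Φ = 5.12×10⁻⁷ mol / 7.885×10⁻⁵ mol photons = 0.0065.

Φ = 0.0065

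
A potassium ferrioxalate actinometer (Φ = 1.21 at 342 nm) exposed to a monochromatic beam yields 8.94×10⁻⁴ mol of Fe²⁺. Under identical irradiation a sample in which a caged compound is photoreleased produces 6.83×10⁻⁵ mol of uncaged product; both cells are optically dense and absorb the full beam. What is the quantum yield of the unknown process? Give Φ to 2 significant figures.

Φ = 0.092

Photons absorbed by the actinometer: 8.94×10⁻⁴ / 1.21 = 7.388×10⁻⁴ mol.
Φ(unknown) = 6.83×10⁻⁵ / 7.388×10⁻⁴ = 0.092.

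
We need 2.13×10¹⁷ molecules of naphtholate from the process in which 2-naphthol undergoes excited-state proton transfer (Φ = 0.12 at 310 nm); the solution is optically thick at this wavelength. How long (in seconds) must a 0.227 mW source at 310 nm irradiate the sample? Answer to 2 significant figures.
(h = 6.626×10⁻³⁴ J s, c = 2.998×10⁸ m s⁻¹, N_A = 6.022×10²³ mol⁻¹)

t ≈ 5000 s

Product: 2.13×10¹⁷ / 6.022×10²³ = 3.537×10⁻⁷ mol.
Photons that must be absorbed: 3.537×10⁻⁷ / 0.12 = 2.948×10⁻⁶ mol.
Photon energy: hc/λ = 6.408×10⁻¹⁹ J; per mole, 3.859×10⁵ J mol⁻¹.
Energy required: 2.948×10⁻⁶ × 3.859×10⁵ = 1.138 J.
Time: 1.138 J / 0.000227 W = 5000 s.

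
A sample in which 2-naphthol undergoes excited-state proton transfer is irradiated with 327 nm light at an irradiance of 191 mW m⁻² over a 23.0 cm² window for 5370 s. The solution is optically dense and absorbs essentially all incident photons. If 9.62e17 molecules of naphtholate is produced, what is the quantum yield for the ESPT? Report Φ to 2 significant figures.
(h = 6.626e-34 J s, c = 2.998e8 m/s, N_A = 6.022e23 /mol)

Product: 9.62e17 / 6.022e23 = 1.597e-6 mol.
Photon energy at 327 nm: hc/λ = (6.626e-34)(2.998e8)/(327e-9) = 6.075e-19 J.
Energy delivered: (191 mW m⁻²)(23.0e-4 m²)(5370 s) = 2.359 J.
Photons incident: 2.359 / 6.075e-19 = 3.883e18, i.e. 3.883e18/6.022e23 = 6.448e-6 mol.
Φ = 1.597e-6 mol / 6.448e-6 mol photons = 0.25.

Φ = 0.25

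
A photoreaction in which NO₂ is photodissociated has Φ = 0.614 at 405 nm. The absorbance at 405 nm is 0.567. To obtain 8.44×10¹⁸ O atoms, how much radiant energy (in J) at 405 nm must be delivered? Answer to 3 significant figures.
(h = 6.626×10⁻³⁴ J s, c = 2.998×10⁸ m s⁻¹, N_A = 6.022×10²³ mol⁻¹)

9.25 J

Product: 8.44×10¹⁸ / 6.022×10²³ = 1.402×10⁻⁵ mol.
Photons that must be absorbed: 1.402×10⁻⁵ / 0.614 = 2.283×10⁻⁵ mol.
Fraction absorbed: 1 − 10^(−0.567) = 0.7290.
Incident photons needed: 2.283×10⁻⁵ / 0.7290 = 3.132×10⁻⁵ mol.
Photon energy: hc/λ = 4.905×10⁻¹⁹ J; per mole, 2.954×10⁵ J mol⁻¹.
Energy required: 3.132×10⁻⁵ × 2.954×10⁵ = 9.25 J.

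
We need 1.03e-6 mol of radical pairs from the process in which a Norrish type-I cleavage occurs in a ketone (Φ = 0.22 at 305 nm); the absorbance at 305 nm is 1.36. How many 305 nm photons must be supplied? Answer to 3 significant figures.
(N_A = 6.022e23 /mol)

2.95e18 photons

Photons that must be absorbed: 1.03e-6 / 0.22 = 4.682e-6 mol.
Fraction absorbed: 1 − 10^(−1.36) = 0.9563.
Incident photons needed: 4.682e-6 / 0.9563 = 4.896e-6 mol.
Photon count: 4.896e-6 × 6.022e23 = 2.95e18.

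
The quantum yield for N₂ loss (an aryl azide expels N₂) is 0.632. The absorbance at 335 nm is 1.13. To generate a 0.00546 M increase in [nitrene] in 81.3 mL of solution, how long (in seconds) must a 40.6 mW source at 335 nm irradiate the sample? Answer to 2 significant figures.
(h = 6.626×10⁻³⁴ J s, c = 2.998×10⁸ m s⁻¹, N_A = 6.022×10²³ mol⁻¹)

Product: (0.00546 M)(0.0813 L) = 4.439×10⁻⁴ mol.
Photons that must be absorbed: 4.439×10⁻⁴ / 0.632 = 7.024×10⁻⁴ mol.
Fraction absorbed: 1 − 10^(−1.13) = 0.9259.
Incident photons needed: 7.024×10⁻⁴ / 0.9259 = 7.586×10⁻⁴ mol.
Photon energy: hc/λ = 5.930×10⁻¹⁹ J; per mole, 3.571×10⁵ J mol⁻¹.
Energy required: 7.586×10⁻⁴ × 3.571×10⁵ = 270.9 J.
Time: 270.9 J / 0.0406 W = 6700 s.

t ≈ 6700 s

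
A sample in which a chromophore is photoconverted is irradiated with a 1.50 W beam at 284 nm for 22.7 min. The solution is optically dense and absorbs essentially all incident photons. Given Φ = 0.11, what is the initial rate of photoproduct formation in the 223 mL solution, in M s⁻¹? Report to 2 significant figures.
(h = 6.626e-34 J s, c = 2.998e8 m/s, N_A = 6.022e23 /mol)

Photon energy at 284 nm: hc/λ = (6.626e-34)(2.998e8)/(284e-9) = 6.995e-19 J.
Energy delivered: (1.50 W)(1362 s) = 2043 J.
Photons incident: 2043 / 6.995e-19 = 2.921e21, i.e. 2.921e21/6.022e23 = 0.004851 mol.
Product formed: 0.11 × 0.004851 = 5.336e-4 mol.
Rate: 5.336e-4 mol / (1362 s × 0.223 L) = 1.8e-6 M s⁻¹.

1.8e-6 M s⁻¹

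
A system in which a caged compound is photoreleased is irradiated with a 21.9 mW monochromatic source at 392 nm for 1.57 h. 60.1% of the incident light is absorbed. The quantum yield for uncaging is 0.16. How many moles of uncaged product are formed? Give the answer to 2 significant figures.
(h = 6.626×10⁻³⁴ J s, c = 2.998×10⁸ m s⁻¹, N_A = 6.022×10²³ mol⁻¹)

3.9×10⁻⁵ mol

Photon energy at 392 nm: hc/λ = (6.626×10⁻³⁴)(2.998×10⁸)/(392×10⁻⁹) = 5.068×10⁻¹⁹ J.
Energy delivered: (21.9 mW)(5652 s) = 123.8 J.
Photons incident: 123.8 / 5.068×10⁻¹⁹ = 2.443×10²⁰, i.e. 2.443×10²⁰/6.022×10²³ = 4.057×10⁻⁴ mol.
Photons absorbed: 0.601 × 4.057×10⁻⁴ = 2.438×10⁻⁴ mol.
Product: Φ × n_abs = 0.16 × 2.438×10⁻⁴ = 3.901×10⁻⁵ mol.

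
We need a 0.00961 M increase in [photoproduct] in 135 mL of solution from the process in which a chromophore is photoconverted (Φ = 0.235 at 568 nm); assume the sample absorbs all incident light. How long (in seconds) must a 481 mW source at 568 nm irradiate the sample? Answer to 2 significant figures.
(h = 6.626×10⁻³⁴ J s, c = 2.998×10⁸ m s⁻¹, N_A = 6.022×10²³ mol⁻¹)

Product: (0.00961 M)(0.135 L) = 0.001297 mol.
Photons that must be absorbed: 0.001297 / 0.235 = 0.005519 mol.
Photon energy: hc/λ = 3.497×10⁻¹⁹ J; per mole, 2.106×10⁵ J mol⁻¹.
Energy required: 0.005519 × 2.106×10⁵ = 1162 J.
Time: 1162 J / 0.481 W = 2400 s.

t ≈ 2400 s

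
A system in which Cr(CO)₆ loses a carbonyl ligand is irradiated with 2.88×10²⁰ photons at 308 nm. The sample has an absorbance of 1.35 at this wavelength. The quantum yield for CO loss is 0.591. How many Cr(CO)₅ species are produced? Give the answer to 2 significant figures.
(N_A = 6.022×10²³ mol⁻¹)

1.6×10²⁰ species

Moles of photons: 2.88×10²⁰ / 6.022×10²³ = 4.782×10⁻⁴ mol.
Fraction absorbed: 1 − 10^(−1.35) = 0.9553.
Photons absorbed: 0.9553 × 4.782×10⁻⁴ = 4.568×10⁻⁴ mol.
Product: Φ × n_abs = 0.591 × 4.568×10⁻⁴ = 2.700×10⁻⁴ mol.
As a count: 2.700×10⁻⁴ × 6.022×10²³ = 1.6×10²⁰.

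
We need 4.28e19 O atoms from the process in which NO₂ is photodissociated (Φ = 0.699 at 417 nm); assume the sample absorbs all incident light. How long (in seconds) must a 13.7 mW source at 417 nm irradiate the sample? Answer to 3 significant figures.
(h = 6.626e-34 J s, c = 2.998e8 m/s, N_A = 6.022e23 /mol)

t ≈ 2130 s

Product: 4.28e19 / 6.022e23 = 7.107e-5 mol.
Photons that must be absorbed: 7.107e-5 / 0.699 = 1.017e-4 mol.
Photon energy: hc/λ = 4.764e-19 J; per mole, 2.869e5 J mol⁻¹.
Energy required: 1.017e-4 × 2.869e5 = 29.18 J.
Time: 29.18 J / 0.0137 W = 2130 s.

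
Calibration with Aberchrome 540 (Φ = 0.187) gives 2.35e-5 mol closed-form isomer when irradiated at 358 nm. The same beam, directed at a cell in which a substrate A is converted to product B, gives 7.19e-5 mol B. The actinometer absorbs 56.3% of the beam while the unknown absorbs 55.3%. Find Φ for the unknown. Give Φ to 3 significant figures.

Photons absorbed by the actinometer: 2.35e-5 / 0.187 = 1.257e-4 mol.
Incident flux: 1.257e-4 / 0.563 = 2.233e-4 einstein.
Absorbed by unknown: 0.553 × 2.233e-4 = 1.235e-4 mol.
Φ(unknown) = 7.19e-5 / 1.235e-4 = 0.582.

Φ = 0.582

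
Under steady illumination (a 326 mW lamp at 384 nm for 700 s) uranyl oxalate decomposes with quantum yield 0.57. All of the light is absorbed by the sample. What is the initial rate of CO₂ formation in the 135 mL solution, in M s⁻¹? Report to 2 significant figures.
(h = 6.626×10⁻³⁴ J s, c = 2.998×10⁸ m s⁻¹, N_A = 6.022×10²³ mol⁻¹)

Photon energy at 384 nm: hc/λ = (6.626×10⁻³⁴)(2.998×10⁸)/(384×10⁻⁹) = 5.173×10⁻¹⁹ J.
Energy delivered: (326 mW)(700 s) = 228.2 J.
Photons incident: 228.2 / 5.173×10⁻¹⁹ = 4.411×10²⁰, i.e. 4.411×10²⁰/6.022×10²³ = 7.325×10⁻⁴ mol.
Product formed: 0.57 × 7.325×10⁻⁴ = 4.175×10⁻⁴ mol.
Rate: 4.175×10⁻⁴ mol / (700 s × 0.135 L) = 4.4×10⁻⁶ M s⁻¹.

4.4×10⁻⁶ M s⁻¹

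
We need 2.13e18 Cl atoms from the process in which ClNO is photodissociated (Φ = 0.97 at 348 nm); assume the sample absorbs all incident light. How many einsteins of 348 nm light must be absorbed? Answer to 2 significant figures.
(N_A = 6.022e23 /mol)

Product: 2.13e18 / 6.022e23 = 3.537e-6 mol.
Photons that must be absorbed: 3.537e-6 / 0.97 = 3.646e-6 mol.

3.6e-6 einstein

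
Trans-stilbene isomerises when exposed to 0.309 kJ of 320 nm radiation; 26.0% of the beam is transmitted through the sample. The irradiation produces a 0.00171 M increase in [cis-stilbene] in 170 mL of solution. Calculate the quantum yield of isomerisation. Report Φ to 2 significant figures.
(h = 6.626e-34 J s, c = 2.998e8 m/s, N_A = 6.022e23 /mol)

Φ = 0.48

Product: (0.00171 M)(0.17 L) = 2.907e-4 mol.
Photon energy at 320 nm: hc/λ = (6.626e-34)(2.998e8)/(320e-9) = 6.208e-19 J.
Incident energy: 0.309 kJ = 309 J.
Photons incident: 309 / 6.208e-19 = 4.977e20, i.e. 4.977e20/6.022e23 = 8.265e-4 mol.
Fraction absorbed: 1 − 26.0/100 = 0.7400.
Photons absorbed: 0.7400 × 8.265e-4 = 6.116e-4 mol.
Φ = 2.907e-4 mol / 6.116e-4 mol photons = 0.48.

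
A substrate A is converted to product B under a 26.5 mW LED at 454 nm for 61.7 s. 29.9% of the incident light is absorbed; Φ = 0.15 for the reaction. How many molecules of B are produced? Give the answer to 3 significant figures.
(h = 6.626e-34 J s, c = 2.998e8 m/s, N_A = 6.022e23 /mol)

Photon energy at 454 nm: hc/λ = (6.626e-34)(2.998e8)/(454e-9) = 4.375e-19 J.
Energy delivered: (26.5 mW)(61.7 s) = 1.635 J.
Photons incident: 1.635 / 4.375e-19 = 3.737e18, i.e. 3.737e18/6.022e23 = 6.206e-6 mol.
Photons absorbed: 0.299 × 6.206e-6 = 1.856e-6 mol.
Product: Φ × n_abs = 0.15 × 1.856e-6 = 2.784e-7 mol.
As a count: 2.784e-7 × 6.022e23 = 1.68e17.

1.68e17 molecules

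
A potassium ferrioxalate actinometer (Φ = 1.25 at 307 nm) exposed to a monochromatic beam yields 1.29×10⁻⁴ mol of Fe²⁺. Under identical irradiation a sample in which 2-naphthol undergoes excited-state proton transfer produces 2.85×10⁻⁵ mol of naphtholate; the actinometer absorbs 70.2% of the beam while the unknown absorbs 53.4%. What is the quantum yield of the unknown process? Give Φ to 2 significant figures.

Photons absorbed by the actinometer: 1.29×10⁻⁴ / 1.25 = 1.032×10⁻⁴ mol.
Incident flux: 1.032×10⁻⁴ / 0.702 = 1.470×10⁻⁴ einstein.
Absorbed by unknown: 0.534 × 1.470×10⁻⁴ = 7.850×10⁻⁵ mol.
Φ(unknown) = 2.85×10⁻⁵ / 7.850×10⁻⁵ = 0.36.

Φ = 0.36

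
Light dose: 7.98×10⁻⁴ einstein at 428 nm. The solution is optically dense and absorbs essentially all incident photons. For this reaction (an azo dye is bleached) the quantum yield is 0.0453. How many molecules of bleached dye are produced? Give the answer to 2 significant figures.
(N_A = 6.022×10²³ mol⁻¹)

Product: Φ × n_abs = 0.0453 × 7.98×10⁻⁴ = 3.615×10⁻⁵ mol.
As a count: 3.615×10⁻⁵ × 6.022×10²³ = 2.2×10¹⁹.

2.2×10¹⁹ molecules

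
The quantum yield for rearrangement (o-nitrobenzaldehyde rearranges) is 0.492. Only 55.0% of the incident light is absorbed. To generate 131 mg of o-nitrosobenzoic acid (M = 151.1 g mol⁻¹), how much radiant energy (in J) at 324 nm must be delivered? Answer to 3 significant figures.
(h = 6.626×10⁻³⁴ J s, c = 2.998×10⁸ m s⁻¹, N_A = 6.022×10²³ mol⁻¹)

1180 J

Product: 131 mg / 151.1 g mol⁻¹ = 8.670×10⁻⁴ mol.
Photons that must be absorbed: 8.670×10⁻⁴ / 0.492 = 0.001762 mol.
Incident photons needed: 0.001762 / 0.550 = 0.003204 mol.
Photon energy: hc/λ = 6.131×10⁻¹⁹ J; per mole, 3.692×10⁵ J mol⁻¹.
Energy required: 0.003204 × 3.692×10⁵ = 1180 J.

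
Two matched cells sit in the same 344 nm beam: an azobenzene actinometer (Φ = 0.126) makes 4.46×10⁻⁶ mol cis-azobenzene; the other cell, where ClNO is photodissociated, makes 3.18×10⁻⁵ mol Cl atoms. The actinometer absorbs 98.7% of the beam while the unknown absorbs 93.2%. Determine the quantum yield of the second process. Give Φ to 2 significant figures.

Φ = 0.95

Photons absorbed by the actinometer: 4.46×10⁻⁶ / 0.126 = 3.540×10⁻⁵ mol.
Incident flux: 3.540×10⁻⁵ / 0.987 = 3.587×10⁻⁵ einstein.
Absorbed by unknown: 0.932 × 3.587×10⁻⁵ = 3.343×10⁻⁵ mol.
Φ(unknown) = 3.18×10⁻⁵ / 3.343×10⁻⁵ = 0.95.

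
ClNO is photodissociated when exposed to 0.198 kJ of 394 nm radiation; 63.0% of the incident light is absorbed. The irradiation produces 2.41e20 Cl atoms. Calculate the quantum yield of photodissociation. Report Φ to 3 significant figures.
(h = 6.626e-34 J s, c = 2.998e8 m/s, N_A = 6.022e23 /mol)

Product: 2.41e20 / 6.022e23 = 4.002e-4 mol.
Photon energy at 394 nm: hc/λ = (6.626e-34)(2.998e8)/(394e-9) = 5.042e-19 J.
Incident energy: 0.198 kJ = 198 J.
Photons incident: 198 / 5.042e-19 = 3.927e20, i.e. 3.927e20/6.022e23 = 6.521e-4 mol.
Photons absorbed: 0.630 × 6.521e-4 = 4.108e-4 mol.
Φ = 4.002e-4 mol / 4.108e-4 mol photons = 0.974.

Φ = 0.974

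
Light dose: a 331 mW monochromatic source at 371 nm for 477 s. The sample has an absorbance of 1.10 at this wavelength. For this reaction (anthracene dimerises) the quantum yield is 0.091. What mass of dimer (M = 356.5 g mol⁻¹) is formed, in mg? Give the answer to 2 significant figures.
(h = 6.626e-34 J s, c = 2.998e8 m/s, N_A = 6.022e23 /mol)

15 mg

Photon energy at 371 nm: hc/λ = (6.626e-34)(2.998e8)/(371e-9) = 5.354e-19 J.
Energy delivered: (331 mW)(477 s) = 157.9 J.
Photons incident: 157.9 / 5.354e-19 = 2.949e20, i.e. 2.949e20/6.022e23 = 4.897e-4 mol.
Fraction absorbed: 1 − 10^(−1.10) = 0.9206.
Photons absorbed: 0.9206 × 4.897e-4 = 4.508e-4 mol.
Product: Φ × n_abs = 0.091 × 4.508e-4 = 4.102e-5 mol.
Mass: 4.102e-5 × 356.5 = 0.01462 g = 15 mg.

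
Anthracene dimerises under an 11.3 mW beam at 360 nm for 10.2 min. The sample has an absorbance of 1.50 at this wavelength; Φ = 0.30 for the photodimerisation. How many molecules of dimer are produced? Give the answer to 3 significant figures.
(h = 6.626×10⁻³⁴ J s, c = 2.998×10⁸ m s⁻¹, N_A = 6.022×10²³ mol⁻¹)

Photon energy at 360 nm: hc/λ = (6.626×10⁻³⁴)(2.998×10⁸)/(360×10⁻⁹) = 5.518×10⁻¹⁹ J.
Energy delivered: (11.3 mW)(612 s) = 6.916 J.
Photons incident: 6.916 / 5.518×10⁻¹⁹ = 1.253×10¹⁹, i.e. 1.253×10¹⁹/6.022×10²³ = 2.081×10⁻⁵ mol.
Fraction absorbed: 1 − 10^(−1.50) = 0.9684.
Photons absorbed: 0.9684 × 2.081×10⁻⁵ = 2.015×10⁻⁵ mol.
Product: Φ × n_abs = 0.30 × 2.015×10⁻⁵ = 6.045×10⁻⁶ mol.
As a count: 6.045×10⁻⁶ × 6.022×10²³ = 3.64×10¹⁸.

3.64×10¹⁸ molecules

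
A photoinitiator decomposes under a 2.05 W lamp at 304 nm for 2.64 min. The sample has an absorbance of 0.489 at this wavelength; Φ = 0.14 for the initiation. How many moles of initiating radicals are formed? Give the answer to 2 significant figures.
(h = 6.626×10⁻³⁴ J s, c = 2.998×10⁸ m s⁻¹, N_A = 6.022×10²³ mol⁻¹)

Photon energy at 304 nm: hc/λ = (6.626×10⁻³⁴)(2.998×10⁸)/(304×10⁻⁹) = 6.534×10⁻¹⁹ J.
Energy delivered: (2.05 W)(158.4 s) = 324.7 J.
Photons incident: 324.7 / 6.534×10⁻¹⁹ = 4.969×10²⁰, i.e. 4.969×10²⁰/6.022×10²³ = 8.251×10⁻⁴ mol.
Fraction absorbed: 1 − 10^(−0.489) = 0.6757.
Photons absorbed: 0.6757 × 8.251×10⁻⁴ = 5.575×10⁻⁴ mol.
Product: Φ × n_abs = 0.14 × 5.575×10⁻⁴ = 7.805×10⁻⁵ mol.

7.8×10⁻⁵ mol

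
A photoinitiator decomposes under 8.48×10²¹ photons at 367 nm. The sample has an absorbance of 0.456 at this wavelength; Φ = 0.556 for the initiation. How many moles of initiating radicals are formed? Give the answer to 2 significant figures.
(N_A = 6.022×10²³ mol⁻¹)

Moles of photons: 8.48×10²¹ / 6.022×10²³ = 0.01408 mol.
Fraction absorbed: 1 − 10^(−0.456) = 0.6501.
Photons absorbed: 0.6501 × 0.01408 = 0.009153 mol.
Product: Φ × n_abs = 0.556 × 0.009153 = 0.005089 mol.

0.0051 mol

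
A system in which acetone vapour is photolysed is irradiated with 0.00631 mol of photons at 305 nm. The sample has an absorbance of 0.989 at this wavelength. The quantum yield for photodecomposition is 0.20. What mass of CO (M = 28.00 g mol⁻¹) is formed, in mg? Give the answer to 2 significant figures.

32 mg

Fraction absorbed: 1 − 10^(−0.989) = 0.8974.
Photons absorbed: 0.8974 × 0.00631 = 0.005663 mol.
Product: Φ × n_abs = 0.20 × 0.005663 = 0.001133 mol.
Mass: 0.001133 × 28.00 = 0.03172 g = 32 mg.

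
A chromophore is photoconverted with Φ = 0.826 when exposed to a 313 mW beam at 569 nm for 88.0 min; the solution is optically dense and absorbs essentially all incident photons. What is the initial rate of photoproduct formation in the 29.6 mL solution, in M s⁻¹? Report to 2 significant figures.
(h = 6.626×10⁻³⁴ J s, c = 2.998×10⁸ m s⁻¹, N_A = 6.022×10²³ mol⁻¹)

4.2×10⁻⁵ M s⁻¹

Photon energy at 569 nm: hc/λ = (6.626×10⁻³⁴)(2.998×10⁸)/(569×10⁻⁹) = 3.491×10⁻¹⁹ J.
Energy delivered: (313 mW)(5280 s) = 1653 J.
Photons incident: 1653 / 3.491×10⁻¹⁹ = 4.735×10²¹, i.e. 4.735×10²¹/6.022×10²³ = 0.007863 mol.
Product formed: 0.826 × 0.007863 = 0.006495 mol.
Rate: 0.006495 mol / (5280 s × 0.0296 L) = 4.2×10⁻⁵ M s⁻¹.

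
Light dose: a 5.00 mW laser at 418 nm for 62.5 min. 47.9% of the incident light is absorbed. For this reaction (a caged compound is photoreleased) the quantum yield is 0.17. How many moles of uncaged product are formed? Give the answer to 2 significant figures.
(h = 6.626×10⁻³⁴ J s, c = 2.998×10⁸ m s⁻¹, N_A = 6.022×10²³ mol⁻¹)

Photon energy at 418 nm: hc/λ = (6.626×10⁻³⁴)(2.998×10⁸)/(418×10⁻⁹) = 4.752×10⁻¹⁹ J.
Energy delivered: (5.00 mW)(3750 s) = 18.75 J.
Photons incident: 18.75 / 4.752×10⁻¹⁹ = 3.946×10¹⁹, i.e. 3.946×10¹⁹/6.022×10²³ = 6.553×10⁻⁵ mol.
Photons absorbed: 0.479 × 6.553×10⁻⁵ = 3.139×10⁻⁵ mol.
Product: Φ × n_abs = 0.17 × 3.139×10⁻⁵ = 5.336×10⁻⁶ mol.

5.3×10⁻⁶ mol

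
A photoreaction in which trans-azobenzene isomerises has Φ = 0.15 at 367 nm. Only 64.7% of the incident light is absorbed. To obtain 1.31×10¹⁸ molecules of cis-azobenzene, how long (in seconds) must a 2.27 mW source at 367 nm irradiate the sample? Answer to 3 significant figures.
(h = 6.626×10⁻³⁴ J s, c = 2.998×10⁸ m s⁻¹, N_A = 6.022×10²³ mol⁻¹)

Product: 1.31×10¹⁸ / 6.022×10²³ = 2.175×10⁻⁶ mol.
Photons that must be absorbed: 2.175×10⁻⁶ / 0.15 = 1.450×10⁻⁵ mol.
Incident photons needed: 1.450×10⁻⁵ / 0.647 = 2.241×10⁻⁵ mol.
Photon energy: hc/λ = 5.413×10⁻¹⁹ J; per mole, 3.260×10⁵ J mol⁻¹.
Energy required: 2.241×10⁻⁵ × 3.260×10⁵ = 7.306 J.
Time: 7.306 J / 0.00227 W = 3220 s.

t ≈ 3220 s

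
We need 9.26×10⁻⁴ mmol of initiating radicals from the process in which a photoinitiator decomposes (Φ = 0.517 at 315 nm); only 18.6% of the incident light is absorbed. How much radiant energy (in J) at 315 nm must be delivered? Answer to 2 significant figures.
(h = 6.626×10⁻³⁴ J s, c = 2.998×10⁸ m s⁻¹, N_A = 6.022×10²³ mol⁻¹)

Product: 9.26×10⁻⁴ mmol = 9.26×10⁻⁷ mol.
Photons that must be absorbed: 9.26×10⁻⁷ / 0.517 = 1.791×10⁻⁶ mol.
Incident photons needed: 1.791×10⁻⁶ / 0.186 = 9.629×10⁻⁶ mol.
Photon energy: hc/λ = 6.306×10⁻¹⁹ J; per mole, 3.797×10⁵ J mol⁻¹.
Energy required: 9.629×10⁻⁶ × 3.797×10⁵ = 3.7 J.

3.7 J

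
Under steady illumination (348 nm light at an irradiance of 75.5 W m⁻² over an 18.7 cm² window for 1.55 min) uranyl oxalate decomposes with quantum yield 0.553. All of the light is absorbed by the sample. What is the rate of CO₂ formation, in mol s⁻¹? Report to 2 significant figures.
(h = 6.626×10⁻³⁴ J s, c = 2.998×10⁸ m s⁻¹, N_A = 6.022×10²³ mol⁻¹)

Photon energy at 348 nm: hc/λ = (6.626×10⁻³⁴)(2.998×10⁸)/(348×10⁻⁹) = 5.708×10⁻¹⁹ J.
Energy delivered: (75.5 W m⁻²)(18.7×10⁻⁴ m²)(93 s) = 13.13 J.
Photons incident: 13.13 / 5.708×10⁻¹⁹ = 2.300×10¹⁹, i.e. 2.300×10¹⁹/6.022×10²³ = 3.819×10⁻⁵ mol.
Product formed: 0.553 × 3.819×10⁻⁵ = 2.112×10⁻⁵ mol.
Rate: 2.112×10⁻⁵ / 93 s = 2.3×10⁻⁷ mol s⁻¹.

2.3×10⁻⁷ mol s⁻¹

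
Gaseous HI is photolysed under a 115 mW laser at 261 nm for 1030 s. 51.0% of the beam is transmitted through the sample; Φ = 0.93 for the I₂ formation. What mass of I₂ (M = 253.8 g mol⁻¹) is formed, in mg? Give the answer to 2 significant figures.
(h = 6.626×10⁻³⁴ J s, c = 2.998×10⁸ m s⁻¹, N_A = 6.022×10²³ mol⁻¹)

Photon energy at 261 nm: hc/λ = (6.626×10⁻³⁴)(2.998×10⁸)/(261×10⁻⁹) = 7.611×10⁻¹⁹ J.
Energy delivered: (115 mW)(1030 s) = 118.5 J.
Photons incident: 118.5 / 7.611×10⁻¹⁹ = 1.557×10²⁰, i.e. 1.557×10²⁰/6.022×10²³ = 2.586×10⁻⁴ mol.
Fraction absorbed: 1 − 51.0/100 = 0.4900.
Photons absorbed: 0.4900 × 2.586×10⁻⁴ = 1.267×10⁻⁴ mol.
Product: Φ × n_abs = 0.93 × 1.267×10⁻⁴ = 1.178×10⁻⁴ mol.
Mass: 1.178×10⁻⁴ × 253.8 = 0.02990 g = 30 mg.

30 mg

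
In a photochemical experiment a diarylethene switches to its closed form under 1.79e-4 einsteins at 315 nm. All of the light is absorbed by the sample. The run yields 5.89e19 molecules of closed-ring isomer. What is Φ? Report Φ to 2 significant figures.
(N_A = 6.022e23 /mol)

Product: 5.89e19 / 6.022e23 = 9.781e-5 mol.
Φ = 9.781e-5 mol / 1.79e-4 mol photons = 0.55.

Φ = 0.55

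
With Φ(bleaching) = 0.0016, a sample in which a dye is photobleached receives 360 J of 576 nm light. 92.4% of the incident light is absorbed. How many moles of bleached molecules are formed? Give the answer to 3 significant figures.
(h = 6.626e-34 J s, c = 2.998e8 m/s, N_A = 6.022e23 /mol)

2.56e-6 mol

Photon energy at 576 nm: hc/λ = (6.626e-34)(2.998e8)/(576e-9) = 3.449e-19 J.
Photons incident: 360 / 3.449e-19 = 1.044e21, i.e. 1.044e21/6.022e23 = 0.001734 mol.
Photons absorbed: 0.924 × 0.001734 = 0.001602 mol.
Product: Φ × n_abs = 0.0016 × 0.001602 = 2.563e-6 mol.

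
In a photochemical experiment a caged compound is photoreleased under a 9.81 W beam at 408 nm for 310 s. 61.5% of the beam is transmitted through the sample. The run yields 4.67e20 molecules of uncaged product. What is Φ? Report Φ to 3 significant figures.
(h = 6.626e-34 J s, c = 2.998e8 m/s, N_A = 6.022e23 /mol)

Product: 4.67e20 / 6.022e23 = 7.755e-4 mol.
Photon energy at 408 nm: hc/λ = (6.626e-34)(2.998e8)/(408e-9) = 4.869e-19 J.
Energy delivered: (9.81 W)(310 s) = 3041 J.
Photons incident: 3041 / 4.869e-19 = 6.246e21, i.e. 6.246e21/6.022e23 = 0.01037 mol.
Fraction absorbed: 1 − 61.5/100 = 0.3850.
Photons absorbed: 0.3850 × 0.01037 = 0.003992 mol.
Φ = 7.755e-4 mol / 0.003992 mol photons = 0.194.

Φ = 0.194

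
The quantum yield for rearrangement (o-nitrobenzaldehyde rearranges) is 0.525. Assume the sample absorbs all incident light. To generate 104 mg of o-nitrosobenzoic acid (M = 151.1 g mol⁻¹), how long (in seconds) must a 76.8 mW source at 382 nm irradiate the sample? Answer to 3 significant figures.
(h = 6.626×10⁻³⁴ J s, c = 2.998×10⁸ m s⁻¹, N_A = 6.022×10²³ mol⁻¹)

Product: 104 mg / 151.1 g mol⁻¹ = 6.883×10⁻⁴ mol.
Photons that must be absorbed: 6.883×10⁻⁴ / 0.525 = 0.001311 mol.
Photon energy: hc/λ = 5.200×10⁻¹⁹ J; per mole, 3.131×10⁵ J mol⁻¹.
Energy required: 0.001311 × 3.131×10⁵ = 410.5 J.
Time: 410.5 J / 0.0768 W = 5350 s.

t ≈ 5350 s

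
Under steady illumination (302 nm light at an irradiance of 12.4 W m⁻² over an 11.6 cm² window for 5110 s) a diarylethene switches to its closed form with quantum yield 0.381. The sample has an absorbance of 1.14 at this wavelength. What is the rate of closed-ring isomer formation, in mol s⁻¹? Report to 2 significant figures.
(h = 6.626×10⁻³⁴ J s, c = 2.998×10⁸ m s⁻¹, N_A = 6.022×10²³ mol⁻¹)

Photon energy at 302 nm: hc/λ = (6.626×10⁻³⁴)(2.998×10⁸)/(302×10⁻⁹) = 6.578×10⁻¹⁹ J.
Energy delivered: (12.4 W m⁻²)(11.6×10⁻⁴ m²)(5110 s) = 73.50 J.
Photons incident: 73.50 / 6.578×10⁻¹⁹ = 1.117×10²⁰, i.e. 1.117×10²⁰/6.022×10²³ = 1.855×10⁻⁴ mol.
Fraction absorbed: 1 − 10^(−1.14) = 0.9276.
Photons absorbed: 0.9276 × 1.855×10⁻⁴ = 1.721×10⁻⁴ mol.
Product formed: 0.381 × 1.721×10⁻⁴ = 6.557×10⁻⁵ mol.
Rate: 6.557×10⁻⁵ / 5110 s = 1.3×10⁻⁸ mol s⁻¹.

1.3×10⁻⁸ mol s⁻¹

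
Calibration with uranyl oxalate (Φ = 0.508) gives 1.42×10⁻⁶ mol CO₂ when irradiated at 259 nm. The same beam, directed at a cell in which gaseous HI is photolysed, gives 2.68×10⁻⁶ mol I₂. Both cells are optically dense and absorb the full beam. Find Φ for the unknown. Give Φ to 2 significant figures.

Photons absorbed by the actinometer: 1.42×10⁻⁶ / 0.508 = 2.795×10⁻⁶ mol.
Φ(unknown) = 2.68×10⁻⁶ / 2.795×10⁻⁶ = 0.96.

Φ = 0.96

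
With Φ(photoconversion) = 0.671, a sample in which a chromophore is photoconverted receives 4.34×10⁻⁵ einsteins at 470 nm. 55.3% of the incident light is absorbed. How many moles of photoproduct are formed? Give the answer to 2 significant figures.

Photons absorbed: 0.553 × 4.34×10⁻⁵ = 2.400×10⁻⁵ mol.
Product: Φ × n_abs = 0.671 × 2.400×10⁻⁵ = 1.610×10⁻⁵ mol.

1.6×10⁻⁵ mol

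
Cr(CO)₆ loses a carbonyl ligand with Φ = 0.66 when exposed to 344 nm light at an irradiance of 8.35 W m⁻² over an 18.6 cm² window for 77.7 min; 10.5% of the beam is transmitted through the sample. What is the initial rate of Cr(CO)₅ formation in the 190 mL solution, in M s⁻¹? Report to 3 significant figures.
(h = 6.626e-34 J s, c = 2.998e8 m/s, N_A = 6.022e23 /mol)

Photon energy at 344 nm: hc/λ = (6.626e-34)(2.998e8)/(344e-9) = 5.775e-19 J.
Energy delivered: (8.35 W m⁻²)(18.6e-4 m²)(4662 s) = 72.41 J.
Photons incident: 72.41 / 5.775e-19 = 1.254e20, i.e. 1.254e20/6.022e23 = 2.082e-4 mol.
Fraction absorbed: 1 − 10.5/100 = 0.8950.
Photons absorbed: 0.8950 × 2.082e-4 = 1.863e-4 mol.
Product formed: 0.66 × 1.863e-4 = 1.230e-4 mol.
Rate: 1.230e-4 mol / (4662 s × 0.19 L) = 1.39e-7 M s⁻¹.

1.39e-7 M s⁻¹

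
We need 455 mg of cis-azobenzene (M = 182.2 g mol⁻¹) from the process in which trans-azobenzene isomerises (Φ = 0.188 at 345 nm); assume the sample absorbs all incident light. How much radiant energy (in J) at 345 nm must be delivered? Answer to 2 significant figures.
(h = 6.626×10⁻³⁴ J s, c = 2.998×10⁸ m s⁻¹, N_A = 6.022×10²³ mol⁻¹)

4600 J

Product: 455 mg / 182.2 g mol⁻¹ = 0.002497 mol.
Photons that must be absorbed: 0.002497 / 0.188 = 0.01328 mol.
Photon energy: hc/λ = 5.758×10⁻¹⁹ J; per mole, 3.467×10⁵ J mol⁻¹.
Energy required: 0.01328 × 3.467×10⁵ = 4600 J.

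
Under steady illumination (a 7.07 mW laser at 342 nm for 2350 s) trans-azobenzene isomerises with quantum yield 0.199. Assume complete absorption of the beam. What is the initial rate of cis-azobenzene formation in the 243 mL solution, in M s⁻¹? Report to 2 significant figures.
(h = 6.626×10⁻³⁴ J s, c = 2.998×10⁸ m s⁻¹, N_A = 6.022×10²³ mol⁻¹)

1.7×10⁻⁸ M s⁻¹

Photon energy at 342 nm: hc/λ = (6.626×10⁻³⁴)(2.998×10⁸)/(342×10⁻⁹) = 5.808×10⁻¹⁹ J.
Energy delivered: (7.07 mW)(2350 s) = 16.61 J.
Photons incident: 16.61 / 5.808×10⁻¹⁹ = 2.860×10¹⁹, i.e. 2.860×10¹⁹/6.022×10²³ = 4.749×10⁻⁵ mol.
Product formed: 0.199 × 4.749×10⁻⁵ = 9.451×10⁻⁶ mol.
Rate: 9.451×10⁻⁶ mol / (2350 s × 0.243 L) = 1.7×10⁻⁸ M s⁻¹.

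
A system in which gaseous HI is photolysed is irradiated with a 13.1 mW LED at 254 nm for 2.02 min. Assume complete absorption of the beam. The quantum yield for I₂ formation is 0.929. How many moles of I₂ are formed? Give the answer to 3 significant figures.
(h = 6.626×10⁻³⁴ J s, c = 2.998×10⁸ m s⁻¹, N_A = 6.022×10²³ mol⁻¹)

3.13×10⁻⁶ mol

Photon energy at 254 nm: hc/λ = (6.626×10⁻³⁴)(2.998×10⁸)/(254×10⁻⁹) = 7.821×10⁻¹⁹ J.
Energy delivered: (13.1 mW)(121.2 s) = 1.588 J.
Photons incident: 1.588 / 7.821×10⁻¹⁹ = 2.030×10¹⁸, i.e. 2.030×10¹⁸/6.022×10²³ = 3.371×10⁻⁶ mol.
Product: Φ × n_abs = 0.929 × 3.371×10⁻⁶ = 3.132×10⁻⁶ mol.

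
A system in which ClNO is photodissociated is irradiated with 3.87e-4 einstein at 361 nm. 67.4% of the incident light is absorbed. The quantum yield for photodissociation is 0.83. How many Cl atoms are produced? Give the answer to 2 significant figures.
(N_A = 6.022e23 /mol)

Photons absorbed: 0.674 × 3.87e-4 = 2.608e-4 mol.
Product: Φ × n_abs = 0.83 × 2.608e-4 = 2.165e-4 mol.
As a count: 2.165e-4 × 6.022e23 = 1.3e20.

1.3e20 atoms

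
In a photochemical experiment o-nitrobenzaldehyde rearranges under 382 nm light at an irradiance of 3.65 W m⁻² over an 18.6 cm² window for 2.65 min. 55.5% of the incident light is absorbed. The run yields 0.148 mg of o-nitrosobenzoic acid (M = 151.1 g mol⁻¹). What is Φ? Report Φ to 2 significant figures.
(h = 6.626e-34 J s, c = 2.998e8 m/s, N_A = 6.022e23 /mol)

Product: 0.148 mg / 151.1 g mol⁻¹ = 9.795e-7 mol.
Photon energy at 382 nm: hc/λ = (6.626e-34)(2.998e8)/(382e-9) = 5.200e-19 J.
Energy delivered: (3.65 W m⁻²)(18.6e-4 m²)(159 s) = 1.079 J.
Photons incident: 1.079 / 5.200e-19 = 2.075e18, i.e. 2.075e18/6.022e23 = 3.446e-6 mol.
Photons absorbed: 0.555 × 3.446e-6 = 1.913e-6 mol.
Φ = 9.795e-7 mol / 1.913e-6 mol photons = 0.51.

Φ = 0.51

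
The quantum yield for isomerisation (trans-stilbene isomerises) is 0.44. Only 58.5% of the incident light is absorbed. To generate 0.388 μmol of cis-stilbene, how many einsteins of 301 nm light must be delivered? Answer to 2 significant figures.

Product: 0.388 μmol = 3.88×10⁻⁷ mol.
Photons that must be absorbed: 3.88×10⁻⁷ / 0.44 = 8.818×10⁻⁷ mol.
Incident photons needed: 8.818×10⁻⁷ / 0.585 = 1.507×10⁻⁶ mol.

1.5×10⁻⁶ einstein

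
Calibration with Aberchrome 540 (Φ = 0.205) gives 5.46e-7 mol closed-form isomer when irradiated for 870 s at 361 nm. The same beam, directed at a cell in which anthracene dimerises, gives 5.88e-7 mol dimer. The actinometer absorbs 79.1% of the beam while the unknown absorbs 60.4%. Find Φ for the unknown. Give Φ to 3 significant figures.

Φ = 0.289

Photons absorbed by the actinometer: 5.46e-7 / 0.205 = 2.663e-6 mol.
Incident flux: 2.663e-6 / 0.791 = 3.367e-6 einstein.
Absorbed by unknown: 0.604 × 3.367e-6 = 2.034e-6 mol.
Φ(unknown) = 5.88e-7 / 2.034e-6 = 0.289.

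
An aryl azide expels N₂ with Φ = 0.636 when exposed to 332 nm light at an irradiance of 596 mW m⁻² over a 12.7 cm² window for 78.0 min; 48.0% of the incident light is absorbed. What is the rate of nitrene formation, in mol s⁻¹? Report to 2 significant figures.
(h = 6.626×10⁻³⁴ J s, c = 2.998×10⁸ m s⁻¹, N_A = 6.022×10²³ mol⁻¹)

Photon energy at 332 nm: hc/λ = (6.626×10⁻³⁴)(2.998×10⁸)/(332×10⁻⁹) = 5.983×10⁻¹⁹ J.
Energy delivered: (596 mW m⁻²)(12.7×10⁻⁴ m²)(4680 s) = 3.542 J.
Photons incident: 3.542 / 5.983×10⁻¹⁹ = 5.920×10¹⁸, i.e. 5.920×10¹⁸/6.022×10²³ = 9.831×10⁻⁶ mol.
Photons absorbed: 0.480 × 9.831×10⁻⁶ = 4.719×10⁻⁶ mol.
Product formed: 0.636 × 4.719×10⁻⁶ = 3.001×10⁻⁶ mol.
Rate: 3.001×10⁻⁶ / 4680 s = 6.4×10⁻¹⁰ mol s⁻¹.

6.4×10⁻¹⁰ mol s⁻¹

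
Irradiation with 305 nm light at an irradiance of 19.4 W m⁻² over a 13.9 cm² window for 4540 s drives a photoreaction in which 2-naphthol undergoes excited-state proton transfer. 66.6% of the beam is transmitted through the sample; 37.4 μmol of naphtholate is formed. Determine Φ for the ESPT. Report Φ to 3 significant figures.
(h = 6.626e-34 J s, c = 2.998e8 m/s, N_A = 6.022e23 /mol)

Φ = 0.359

Product: 37.4 μmol = 3.74e-5 mol.
Photon energy at 305 nm: hc/λ = (6.626e-34)(2.998e8)/(305e-9) = 6.513e-19 J.
Energy delivered: (19.4 W m⁻²)(13.9e-4 m²)(4540 s) = 122.4 J.
Photons incident: 122.4 / 6.513e-19 = 1.879e20, i.e. 1.879e20/6.022e23 = 3.120e-4 mol.
Fraction absorbed: 1 − 66.6/100 = 0.3340.
Photons absorbed: 0.3340 × 3.120e-4 = 1.042e-4 mol.
Φ = 3.74e-5 mol / 1.042e-4 mol photons = 0.359.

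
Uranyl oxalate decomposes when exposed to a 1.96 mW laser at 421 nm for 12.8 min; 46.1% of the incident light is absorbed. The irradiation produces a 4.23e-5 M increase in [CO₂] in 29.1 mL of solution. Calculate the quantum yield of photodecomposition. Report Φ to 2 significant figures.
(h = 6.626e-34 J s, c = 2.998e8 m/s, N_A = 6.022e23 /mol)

Φ = 0.50

Product: (4.23e-5 M)(0.0291 L) = 1.231e-6 mol.
Photon energy at 421 nm: hc/λ = (6.626e-34)(2.998e8)/(421e-9) = 4.718e-19 J.
Energy delivered: (1.96 mW)(768 s) = 1.505 J.
Photons incident: 1.505 / 4.718e-19 = 3.190e18, i.e. 3.190e18/6.022e23 = 5.297e-6 mol.
Photons absorbed: 0.461 × 5.297e-6 = 2.442e-6 mol.
Φ = 1.231e-6 mol / 2.442e-6 mol photons = 0.50.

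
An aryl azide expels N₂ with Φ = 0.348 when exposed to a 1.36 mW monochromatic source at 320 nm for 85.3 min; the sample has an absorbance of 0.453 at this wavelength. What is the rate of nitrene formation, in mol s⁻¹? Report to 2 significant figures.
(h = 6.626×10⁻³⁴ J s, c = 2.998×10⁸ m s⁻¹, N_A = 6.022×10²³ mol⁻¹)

8.2×10⁻¹⁰ mol s⁻¹

Photon energy at 320 nm: hc/λ = (6.626×10⁻³⁴)(2.998×10⁸)/(320×10⁻⁹) = 6.208×10⁻¹⁹ J.
Energy delivered: (1.36 mW)(5118 s) = 6.960 J.
Photons incident: 6.960 / 6.208×10⁻¹⁹ = 1.121×10¹⁹, i.e. 1.121×10¹⁹/6.022×10²³ = 1.862×10⁻⁵ mol.
Fraction absorbed: 1 − 10^(−0.453) = 0.6476.
Photons absorbed: 0.6476 × 1.862×10⁻⁵ = 1.206×10⁻⁵ mol.
Product formed: 0.348 × 1.206×10⁻⁵ = 4.197×10⁻⁶ mol.
Rate: 4.197×10⁻⁶ / 5118 s = 8.2×10⁻¹⁰ mol s⁻¹.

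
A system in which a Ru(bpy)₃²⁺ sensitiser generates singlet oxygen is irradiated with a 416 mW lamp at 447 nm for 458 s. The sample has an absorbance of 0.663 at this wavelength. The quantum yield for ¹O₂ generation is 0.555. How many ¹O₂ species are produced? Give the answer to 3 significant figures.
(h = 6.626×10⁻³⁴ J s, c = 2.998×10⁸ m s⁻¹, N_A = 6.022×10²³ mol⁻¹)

Photon energy at 447 nm: hc/λ = (6.626×10⁻³⁴)(2.998×10⁸)/(447×10⁻⁹) = 4.444×10⁻¹⁹ J.
Energy delivered: (416 mW)(458 s) = 190.5 J.
Photons incident: 190.5 / 4.444×10⁻¹⁹ = 4.287×10²⁰, i.e. 4.287×10²⁰/6.022×10²³ = 7.119×10⁻⁴ mol.
Fraction absorbed: 1 − 10^(−0.663) = 0.7827.
Photons absorbed: 0.7827 × 7.119×10⁻⁴ = 5.572×10⁻⁴ mol.
Product: Φ × n_abs = 0.555 × 5.572×10⁻⁴ = 3.092×10⁻⁴ mol.
As a count: 3.092×10⁻⁴ × 6.022×10²³ = 1.86×10²⁰.

1.86×10²⁰ species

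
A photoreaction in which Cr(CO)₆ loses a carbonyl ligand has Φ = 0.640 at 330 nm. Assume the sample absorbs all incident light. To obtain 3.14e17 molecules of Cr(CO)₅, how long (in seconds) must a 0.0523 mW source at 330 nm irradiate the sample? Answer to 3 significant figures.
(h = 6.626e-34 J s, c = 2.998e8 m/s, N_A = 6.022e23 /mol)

t ≈ 5650 s

Product: 3.14e17 / 6.022e23 = 5.214e-7 mol.
Photons that must be absorbed: 5.214e-7 / 0.640 = 8.147e-7 mol.
Photon energy: hc/λ = 6.020e-19 J; per mole, 3.625e5 J mol⁻¹.
Energy required: 8.147e-7 × 3.625e5 = 0.2953 J.
Time: 0.2953 J / 5.23e-05 W = 5650 s.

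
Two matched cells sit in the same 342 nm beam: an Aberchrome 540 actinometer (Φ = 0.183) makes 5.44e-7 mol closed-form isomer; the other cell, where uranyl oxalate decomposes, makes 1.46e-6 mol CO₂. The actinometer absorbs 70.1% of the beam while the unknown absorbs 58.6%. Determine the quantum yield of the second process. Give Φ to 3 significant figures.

Photons absorbed by the actinometer: 5.44e-7 / 0.183 = 2.973e-6 mol.
Incident flux: 2.973e-6 / 0.701 = 4.241e-6 einstein.
Absorbed by unknown: 0.586 × 4.241e-6 = 2.485e-6 mol.
Φ(unknown) = 1.46e-6 / 2.485e-6 = 0.588.

Φ = 0.588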